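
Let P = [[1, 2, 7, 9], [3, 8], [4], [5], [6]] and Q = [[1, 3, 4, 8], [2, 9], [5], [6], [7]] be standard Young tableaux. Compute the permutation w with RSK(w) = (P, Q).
6 1 5 8 4 3 2 9 7

Reverse the RSK construction: for i from n down to 1, find the cell of Q containing i, remove the entry at that cell from P, and reverse-bump it up through P; the value ejected from row 1 is w(i).

Step i=9: Q has 9 at row 2, column 2; remove 8 from row 2 of P and reverse-bump: 8 enters row 1 and ejects 7. So w(9) = 7. P is now [[1, 2, 8, 9], [3], [4], [5], [6]].
Step i=8: Q has 8 at row 1, column 4; remove that cell from P, ejecting 9. So w(8) = 9. P is now [[1, 2, 8], [3], [4], [5], [6]].
Step i=7: Q has 7 at row 5, column 1; remove 6 from row 5 of P and reverse-bump: 6 enters row 4 and ejects 5; 5 enters row 3 and ejects 4; 4 enters row 2 and ejects 3; 3 enters row 1 and ejects 2. So w(7) = 2. P is now [[1, 3, 8], [4], [5], [6]].
Step i=6: Q has 6 at row 4, column 1; remove 6 from row 4 of P and reverse-bump: 6 enters row 3 and ejects 5; 5 enters row 2 and ejects 4; 4 enters row 1 and ejects 3. So w(6) = 3. P is now [[1, 4, 8], [5], [6]].
Step i=5: Q has 5 at row 3, column 1; remove 6 from row 3 of P and reverse-bump: 6 enters row 2 and ejects 5; 5 enters row 1 and ejects 4. So w(5) = 4. P is now [[1, 5, 8], [6]].
Step i=4: Q has 4 at row 1, column 3; remove that cell from P, ejecting 8. So w(4) = 8. P is now [[1, 5], [6]].
Step i=3: Q has 3 at row 1, column 2; remove that cell from P, ejecting 5. So w(3) = 5. P is now [[1], [6]].
Step i=2: Q has 2 at row 2, column 1; remove 6 from row 2 of P and reverse-bump: 6 enters row 1 and ejects 1. So w(2) = 1. P is now [[6]].
Step i=1: Q has 1 at row 1, column 1; remove that cell from P, ejecting 6. So w(1) = 6. P is now [].

So w = 6 1 5 8 4 3 2 9 7.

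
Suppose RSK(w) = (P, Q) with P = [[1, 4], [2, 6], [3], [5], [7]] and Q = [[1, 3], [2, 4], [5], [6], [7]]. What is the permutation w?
5 3 7 6 4 2 1

Reverse the RSK construction: for i from n down to 1, find the cell of Q containing i, remove the entry at that cell from P, and reverse-bump it up through P; the value ejected from row 1 is w(i).

Step i=7: Q has 7 at row 5, column 1; remove 7 from row 5 of P and reverse-bump: 7 enters row 4 and ejects 5; 5 enters row 3 and ejects 3; 3 enters row 2 and ejects 2; 2 enters row 1 and ejects 1. So w(7) = 1. P is now [[2, 4], [3, 6], [5], [7]].
Step i=6: Q has 6 at row 4, column 1; remove 7 from row 4 of P and reverse-bump: 7 enters row 3 and ejects 5; 5 enters row 2 and ejects 3; 3 enters row 1 and ejects 2. So w(6) = 2. P is now [[3, 4], [5, 6], [7]].
Step i=5: Q has 5 at row 3, column 1; remove 7 from row 3 of P and reverse-bump: 7 enters row 2 and ejects 6; 6 enters row 1 and ejects 4. So w(5) = 4. P is now [[3, 6], [5, 7]].
Step i=4: Q has 4 at row 2, column 2; remove 7 from row 2 of P and reverse-bump: 7 enters row 1 and ejects 6. So w(4) = 6. P is now [[3, 7], [5]].
Step i=3: Q has 3 at row 1, column 2; remove that cell from P, ejecting 7. So w(3) = 7. P is now [[3], [5]].
Step i=2: Q has 2 at row 2, column 1; remove 5 from row 2 of P and reverse-bump: 5 enters row 1 and ejects 3. So w(2) = 3. P is now [[5]].
Step i=1: Q has 1 at row 1, column 1; remove that cell from P, ejecting 5. So w(1) = 5. P is now [].

So w = 5 3 7 6 4 2 1.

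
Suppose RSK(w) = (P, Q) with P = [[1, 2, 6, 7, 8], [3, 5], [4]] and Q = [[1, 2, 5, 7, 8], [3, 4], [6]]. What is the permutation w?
4 5 1 3 6 2 7 8

Reverse the RSK construction: for i from n down to 1, find the cell of Q containing i, remove the entry at that cell from P, and reverse-bump it up through P; the value ejected from row 1 is w(i).

Step i=8: Q has 8 at row 1, column 5; remove that cell from P, ejecting 8. So w(8) = 8. P is now [[1, 2, 6, 7], [3, 5], [4]].
Step i=7: Q has 7 at row 1, column 4; remove that cell from P, ejecting 7. So w(7) = 7. P is now [[1, 2, 6], [3, 5], [4]].
Step i=6: Q has 6 at row 3, column 1; remove 4 from row 3 of P and reverse-bump: 4 enters row 2 and ejects 3; 3 enters row 1 and ejects 2. So w(6) = 2. P is now [[1, 3, 6], [4, 5]].
Step i=5: Q has 5 at row 1, column 3; remove that cell from P, ejecting 6. So w(5) = 6. P is now [[1, 3], [4, 5]].
Step i=4: Q has 4 at row 2, column 2; remove 5 from row 2 of P and reverse-bump: 5 enters row 1 and ejects 3. So w(4) = 3. P is now [[1, 5], [4]].
Step i=3: Q has 3 at row 2, column 1; remove 4 from row 2 of P and reverse-bump: 4 enters row 1 and ejects 1. So w(3) = 1. P is now [[4, 5]].
Step i=2: Q has 2 at row 1, column 2; remove that cell from P, ejecting 5. So w(2) = 5. P is now [[4]].
Step i=1: Q has 1 at row 1, column 1; remove that cell from P, ejecting 4. So w(1) = 4. P is now [].

So w = 4 5 1 3 6 2 7 8.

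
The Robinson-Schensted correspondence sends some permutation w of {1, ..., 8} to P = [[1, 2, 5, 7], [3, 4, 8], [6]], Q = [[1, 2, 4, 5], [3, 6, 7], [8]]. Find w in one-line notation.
Reverse the RSK construction: for i from n down to 1, find the cell of Q containing i, remove the entry at that cell from P, and reverse-bump it up through P; the value ejected from row 1 is w(i).

Step i=8: Q has 8 at row 3, column 1; remove 6 from row 3 of P and reverse-bump: 6 enters row 2 and ejects 4; 4 enters row 1 and ejects 2. So w(8) = 2. P is now [[1, 4, 5, 7], [3, 6, 8]].
Step i=7: Q has 7 at row 2, column 3; remove 8 from row 2 of P and reverse-bump: 8 enters row 1 and ejects 7. So w(7) = 7. P is now [[1, 4, 5, 8], [3, 6]].
Step i=6: Q has 6 at row 2, column 2; remove 6 from row 2 of P and reverse-bump: 6 enters row 1 and ejects 5. So w(6) = 5. P is now [[1, 4, 6, 8], [3]].
Step i=5: Q has 5 at row 1, column 4; remove that cell from P, ejecting 8. So w(5) = 8. P is now [[1, 4, 6], [3]].
Step i=4: Q has 4 at row 1, column 3; remove that cell from P, ejecting 6. So w(4) = 6. P is now [[1, 4], [3]].
Step i=3: Q has 3 at row 2, column 1; remove 3 from row 2 of P and reverse-bump: 3 enters row 1 and ejects 1. So w(3) = 1. P is now [[3, 4]].
Step i=2: Q has 2 at row 1, column 2; remove that cell from P, ejecting 4. So w(2) = 4. P is now [[3]].
Step i=1: Q has 1 at row 1, column 1; remove that cell from P, ejecting 3. So w(1) = 3. P is now [].

So w = 3 4 1 6 8 5 7 2.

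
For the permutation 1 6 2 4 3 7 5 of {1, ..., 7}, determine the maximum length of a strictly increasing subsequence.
4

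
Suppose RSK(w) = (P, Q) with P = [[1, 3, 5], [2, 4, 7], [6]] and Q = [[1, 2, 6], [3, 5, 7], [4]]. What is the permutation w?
2 6 4 1 3 7 5

Reverse the RSK construction: for i from n down to 1, find the cell of Q containing i, remove the entry at that cell from P, and reverse-bump it up through P; the value ejected from row 1 is w(i).

Step i=7: Q has 7 at row 2, column 3; remove 7 from row 2 of P and reverse-bump: 7 enters row 1 and ejects 5. So w(7) = 5. P is now [[1, 3, 7], [2, 4], [6]].
Step i=6: Q has 6 at row 1, column 3; remove that cell from P, ejecting 7. So w(6) = 7. P is now [[1, 3], [2, 4], [6]].
Step i=5: Q has 5 at row 2, column 2; remove 4 from row 2 of P and reverse-bump: 4 enters row 1 and ejects 3. So w(5) = 3. P is now [[1, 4], [2], [6]].
Step i=4: Q has 4 at row 3, column 1; remove 6 from row 3 of P and reverse-bump: 6 enters row 2 and ejects 2; 2 enters row 1 and ejects 1. So w(4) = 1. P is now [[2, 4], [6]].
Step i=3: Q has 3 at row 2, column 1; remove 6 from row 2 of P and reverse-bump: 6 enters row 1 and ejects 4. So w(3) = 4. P is now [[2, 6]].
Step i=2: Q has 2 at row 1, column 2; remove that cell from P, ejecting 6. So w(2) = 6. P is now [[2]].
Step i=1: Q has 1 at row 1, column 1; remove that cell from P, ejecting 2. So w(1) = 2. P is now [].

So w = 2 6 4 1 3 7 5.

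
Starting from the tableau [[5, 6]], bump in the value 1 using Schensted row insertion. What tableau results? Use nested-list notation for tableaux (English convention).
In row 1, 1 replaces 5 (the leftmost entry greater than 1); 5 is bumped to row 2. 5 starts a new row 2. The new tableau is [[1, 6], [5]].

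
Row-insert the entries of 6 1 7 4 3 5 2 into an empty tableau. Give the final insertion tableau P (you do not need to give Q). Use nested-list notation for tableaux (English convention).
After inserting 6: P = [[6]].
After inserting 1: P = [[1], [6]].
After inserting 7: P = [[1, 7], [6]].
After inserting 4: P = [[1, 4], [6, 7]].
After inserting 3: P = [[1, 3], [4, 7], [6]].
After inserting 5: P = [[1, 3, 5], [4, 7], [6]].
After inserting 2: P = [[1, 2, 5], [3, 7], [4], [6]].

So P = [[1, 2, 5], [3, 7], [4], [6]].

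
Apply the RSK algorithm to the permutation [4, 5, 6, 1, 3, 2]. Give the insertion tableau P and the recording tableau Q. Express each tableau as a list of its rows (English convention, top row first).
P = [[1, 2, 6], [3, 5], [4]], Q = [[1, 2, 3], [4, 5], [6]]

Insert each entry of the permutation into P by Schensted row insertion, recording in Q the position of each new cell.

Insert 4: appended to row 1. P = [[4]].
Insert 5: appended to row 1. P = [[4, 5]].
Insert 6: appended to row 1. P = [[4, 5, 6]].
Insert 1: 1 bumps 4 from row 1; 4 starts row 2. P = [[1, 5, 6], [4]].
Insert 3: 3 bumps 5 from row 1; 5 appends to row 2. P = [[1, 3, 6], [4, 5]].
Insert 2: 2 bumps 3 from row 1; 3 bumps 4 from row 2; 4 starts row 3. P = [[1, 2, 6], [3, 5], [4]].

So P = [[1, 2, 6], [3, 5], [4]], Q = [[1, 2, 3], [4, 5], [6]].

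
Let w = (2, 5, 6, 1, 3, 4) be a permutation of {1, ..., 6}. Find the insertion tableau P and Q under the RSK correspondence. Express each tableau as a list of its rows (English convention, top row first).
Insert each entry of the permutation into P by Schensted row insertion, recording in Q the position of each new cell.

Insert 2: appended to row 1. P = [[2]].
Insert 5: appended to row 1. P = [[2, 5]].
Insert 6: appended to row 1. P = [[2, 5, 6]].
Insert 1: 1 bumps 2 from row 1; 2 starts row 2. P = [[1, 5, 6], [2]].
Insert 3: 3 bumps 5 from row 1; 5 appends to row 2. P = [[1, 3, 6], [2, 5]].
Insert 4: 4 bumps 6 from row 1; 6 appends to row 2. P = [[1, 3, 4], [2, 5, 6]].

So P = [[1, 3, 4], [2, 5, 6]], Q = [[1, 2, 3], [4, 5, 6]].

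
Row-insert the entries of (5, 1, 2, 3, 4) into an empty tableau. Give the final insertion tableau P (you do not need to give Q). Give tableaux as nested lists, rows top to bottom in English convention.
Insert 5: appended to row 1. P = [[5]].
Insert 1: 1 bumps 5 from row 1; 5 starts row 2. P = [[1], [5]].
Insert 2: appended to row 1. P = [[1, 2], [5]].
Insert 3: appended to row 1. P = [[1, 2, 3], [5]].
Insert 4: appended to row 1. P = [[1, 2, 3, 4], [5]].

So P = [[1, 2, 3, 4], [5]].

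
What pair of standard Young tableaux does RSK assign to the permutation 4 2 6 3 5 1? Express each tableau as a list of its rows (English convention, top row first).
P = [[1, 3, 5], [2, 6], [4]], Q = [[1, 3, 5], [2, 4], [6]]

Insert each entry of the permutation into P by Schensted row insertion, recording in Q the position of each new cell.

After inserting 4: P = [[4]].
After inserting 2: P = [[2], [4]].
After inserting 6: P = [[2, 6], [4]].
After inserting 3: P = [[2, 3], [4, 6]].
After inserting 5: P = [[2, 3, 5], [4, 6]].
After inserting 1: P = [[1, 3, 5], [2, 6], [4]].

So P = [[1, 3, 5], [2, 6], [4]], Q = [[1, 3, 5], [2, 4], [6]].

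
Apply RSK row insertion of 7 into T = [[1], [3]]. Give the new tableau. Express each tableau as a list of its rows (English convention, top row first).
[[1, 7], [3]]

7 is larger than every entry of row 1, so it is appended to row 1. The new tableau is [[1, 7], [3]].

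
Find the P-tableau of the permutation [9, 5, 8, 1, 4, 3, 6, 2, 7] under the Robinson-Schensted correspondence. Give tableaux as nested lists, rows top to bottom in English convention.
P = [[1, 2, 6, 7], [3, 8], [4], [5], [9]]

After inserting 9: P = [[9]].
After inserting 5: P = [[5], [9]].
After inserting 8: P = [[5, 8], [9]].
After inserting 1: P = [[1, 8], [5], [9]].
After inserting 4: P = [[1, 4], [5, 8], [9]].
After inserting 3: P = [[1, 3], [4, 8], [5], [9]].
After inserting 6: P = [[1, 3, 6], [4, 8], [5], [9]].
After inserting 2: P = [[1, 2, 6], [3, 8], [4], [5], [9]].
After inserting 7: P = [[1, 2, 6, 7], [3, 8], [4], [5], [9]].

So P = [[1, 2, 6, 7], [3, 8], [4], [5], [9]].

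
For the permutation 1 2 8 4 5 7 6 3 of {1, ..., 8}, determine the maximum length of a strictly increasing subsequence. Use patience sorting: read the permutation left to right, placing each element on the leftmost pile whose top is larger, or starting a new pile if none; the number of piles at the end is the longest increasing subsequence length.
5

1: new pile. tops = [1]
2: new pile. tops = [1, 2]
8: new pile. tops = [1, 2, 8]
4: onto pile 3 (replacing 8). tops = [1, 2, 4]
5: new pile. tops = [1, 2, 4, 5]
7: new pile. tops = [1, 2, 4, 5, 7]
6: onto pile 5 (replacing 7). tops = [1, 2, 4, 5, 6]
3: onto pile 3 (replacing 4). tops = [1, 2, 3, 5, 6]

5 piles, so the longest increasing subsequence has length 5.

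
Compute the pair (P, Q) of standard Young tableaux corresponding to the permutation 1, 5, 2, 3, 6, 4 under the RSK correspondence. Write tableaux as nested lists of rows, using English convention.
Insert each entry of the permutation into P by Schensted row insertion, recording in Q the position of each new cell.

After inserting 1: P = [[1]].
After inserting 5: P = [[1, 5]].
After inserting 2: P = [[1, 2], [5]].
After inserting 3: P = [[1, 2, 3], [5]].
After inserting 6: P = [[1, 2, 3, 6], [5]].
After inserting 4: P = [[1, 2, 3, 4], [5, 6]].

So P = [[1, 2, 3, 4], [5, 6]], Q = [[1, 2, 4, 5], [3, 6]].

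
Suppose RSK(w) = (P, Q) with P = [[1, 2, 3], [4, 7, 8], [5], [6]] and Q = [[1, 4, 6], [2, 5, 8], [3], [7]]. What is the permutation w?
6 5 1 7 4 8 2 3

Reverse the RSK construction: for i from n down to 1, find the cell of Q containing i, remove the entry at that cell from P, and reverse-bump it up through P; the value ejected from row 1 is w(i).

Step i=8: Q has 8 at row 2, column 3; remove 8 from row 2 of P and reverse-bump: 8 enters row 1 and ejects 3. So w(8) = 3. P is now [[1, 2, 8], [4, 7], [5], [6]].
Step i=7: Q has 7 at row 4, column 1; remove 6 from row 4 of P and reverse-bump: 6 enters row 3 and ejects 5; 5 enters row 2 and ejects 4; 4 enters row 1 and ejects 2. So w(7) = 2. P is now [[1, 4, 8], [5, 7], [6]].
Step i=6: Q has 6 at row 1, column 3; remove that cell from P, ejecting 8. So w(6) = 8. P is now [[1, 4], [5, 7], [6]].
Step i=5: Q has 5 at row 2, column 2; remove 7 from row 2 of P and reverse-bump: 7 enters row 1 and ejects 4. So w(5) = 4. P is now [[1, 7], [5], [6]].
Step i=4: Q has 4 at row 1, column 2; remove that cell from P, ejecting 7. So w(4) = 7. P is now [[1], [5], [6]].
Step i=3: Q has 3 at row 3, column 1; remove 6 from row 3 of P and reverse-bump: 6 enters row 2 and ejects 5; 5 enters row 1 and ejects 1. So w(3) = 1. P is now [[5], [6]].
Step i=2: Q has 2 at row 2, column 1; remove 6 from row 2 of P and reverse-bump: 6 enters row 1 and ejects 5. So w(2) = 5. P is now [[6]].
Step i=1: Q has 1 at row 1, column 1; remove that cell from P, ejecting 6. So w(1) = 6. P is now [].

So w = 6 5 1 7 4 8 2 3.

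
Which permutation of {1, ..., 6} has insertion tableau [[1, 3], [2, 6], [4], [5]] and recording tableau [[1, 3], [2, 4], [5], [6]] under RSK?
5 2 6 4 3 1

Reverse the RSK construction: for i from n down to 1, find the cell of Q containing i, remove the entry at that cell from P, and reverse-bump it up through P; the value ejected from row 1 is w(i).

Step i=6: Q has 6 at row 4, column 1; remove 5 from row 4 of P and reverse-bump: 5 enters row 3 and ejects 4; 4 enters row 2 and ejects 2; 2 enters row 1 and ejects 1. So w(6) = 1. P is now [[2, 3], [4, 6], [5]].
Step i=5: Q has 5 at row 3, column 1; remove 5 from row 3 of P and reverse-bump: 5 enters row 2 and ejects 4; 4 enters row 1 and ejects 3. So w(5) = 3. P is now [[2, 4], [5, 6]].
Step i=4: Q has 4 at row 2, column 2; remove 6 from row 2 of P and reverse-bump: 6 enters row 1 and ejects 4. So w(4) = 4. P is now [[2, 6], [5]].
Step i=3: Q has 3 at row 1, column 2; remove that cell from P, ejecting 6. So w(3) = 6. P is now [[2], [5]].
Step i=2: Q has 2 at row 2, column 1; remove 5 from row 2 of P and reverse-bump: 5 enters row 1 and ejects 2. So w(2) = 2. P is now [[5]].
Step i=1: Q has 1 at row 1, column 1; remove that cell from P, ejecting 5. So w(1) = 5. P is now [].

So w = 5 2 6 4 3 1.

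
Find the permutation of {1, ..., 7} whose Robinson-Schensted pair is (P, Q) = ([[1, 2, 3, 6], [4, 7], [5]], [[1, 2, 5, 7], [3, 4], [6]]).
5 7 1 2 4 3 6

Reverse RSK: for i = n, n-1, ..., 1, locate i in Q, remove the corresponding corner cell from P, and reverse-bump its entry up through P; the value ejected from row 1 is w(i).

So w = 5 7 1 2 4 3 6.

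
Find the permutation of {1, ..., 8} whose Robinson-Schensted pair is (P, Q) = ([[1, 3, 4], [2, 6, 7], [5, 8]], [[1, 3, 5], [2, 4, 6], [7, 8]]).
5 2 6 3 8 7 1 4

Reverse the RSK construction: for i from n down to 1, find the cell of Q containing i, remove the entry at that cell from P, and reverse-bump it up through P; the value ejected from row 1 is w(i).

Step i=8: Q has 8 at row 3, column 2; remove 8 from row 3 of P and reverse-bump: 8 enters row 2 and ejects 7; 7 enters row 1 and ejects 4. So w(8) = 4. P is now [[1, 3, 7], [2, 6, 8], [5]].
Step i=7: Q has 7 at row 3, column 1; remove 5 from row 3 of P and reverse-bump: 5 enters row 2 and ejects 2; 2 enters row 1 and ejects 1. So w(7) = 1. P is now [[2, 3, 7], [5, 6, 8]].
Step i=6: Q has 6 at row 2, column 3; remove 8 from row 2 of P and reverse-bump: 8 enters row 1 and ejects 7. So w(6) = 7. P is now [[2, 3, 8], [5, 6]].
Step i=5: Q has 5 at row 1, column 3; remove that cell from P, ejecting 8. So w(5) = 8. P is now [[2, 3], [5, 6]].
Step i=4: Q has 4 at row 2, column 2; remove 6 from row 2 of P and reverse-bump: 6 enters row 1 and ejects 3. So w(4) = 3. P is now [[2, 6], [5]].
Step i=3: Q has 3 at row 1, column 2; remove that cell from P, ejecting 6. So w(3) = 6. P is now [[2], [5]].
Step i=2: Q has 2 at row 2, column 1; remove 5 from row 2 of P and reverse-bump: 5 enters row 1 and ejects 2. So w(2) = 2. P is now [[5]].
Step i=1: Q has 1 at row 1, column 1; remove that cell from P, ejecting 5. So w(1) = 5. P is now [].

So w = 5 2 6 3 8 7 1 4.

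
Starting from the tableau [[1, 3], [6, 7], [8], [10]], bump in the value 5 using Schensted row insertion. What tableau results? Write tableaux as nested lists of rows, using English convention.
5 is larger than every entry of row 1, so it is appended to row 1. The new tableau is [[1, 3, 5], [6, 7], [8], [10]].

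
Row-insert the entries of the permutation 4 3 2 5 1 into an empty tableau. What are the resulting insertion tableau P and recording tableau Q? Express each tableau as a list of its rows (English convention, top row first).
Insert each entry of the permutation into P by Schensted row insertion, recording in Q the position of each new cell.

Insert 4: appended to row 1. P = [[4]].
Insert 3: 3 bumps 4 from row 1; 4 starts row 2. P = [[3], [4]].
Insert 2: 2 bumps 3 from row 1; 3 bumps 4 from row 2; 4 starts row 3. P = [[2], [3], [4]].
Insert 5: appended to row 1. P = [[2, 5], [3], [4]].
Insert 1: 1 bumps 2 from row 1; 2 bumps 3 from row 2; 3 bumps 4 from row 3; 4 starts row 4. P = [[1, 5], [2], [3], [4]].

So P = [[1, 5], [2], [3], [4]], Q = [[1, 4], [2], [3], [5]].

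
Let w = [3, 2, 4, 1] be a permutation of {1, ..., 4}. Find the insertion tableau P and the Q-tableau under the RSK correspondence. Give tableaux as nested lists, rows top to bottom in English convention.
P = [[1, 4], [2], [3]], Q = [[1, 3], [2], [4]]

Insert each entry of the permutation into P by Schensted row insertion, recording in Q the position of each new cell.

Insert 3: appended to row 1. P = [[3]].
Insert 2: 2 bumps 3 from row 1; 3 starts row 2. P = [[2], [3]].
Insert 4: appended to row 1. P = [[2, 4], [3]].
Insert 1: 1 bumps 2 from row 1; 2 bumps 3 from row 2; 3 starts row 3. P = [[1, 4], [2], [3]].

So P = [[1, 4], [2], [3]], Q = [[1, 3], [2], [4]].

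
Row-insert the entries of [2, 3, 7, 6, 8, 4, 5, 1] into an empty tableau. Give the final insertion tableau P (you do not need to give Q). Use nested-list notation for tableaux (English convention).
Insert 2: appended to row 1. P = [[2]].
Insert 3: appended to row 1. P = [[2, 3]].
Insert 7: appended to row 1. P = [[2, 3, 7]].
Insert 6: 6 bumps 7 from row 1; 7 starts row 2. P = [[2, 3, 6], [7]].
Insert 8: appended to row 1. P = [[2, 3, 6, 8], [7]].
Insert 4: 4 bumps 6 from row 1; 6 bumps 7 from row 2; 7 starts row 3. P = [[2, 3, 4, 8], [6], [7]].
Insert 5: 5 bumps 8 from row 1; 8 appends to row 2. P = [[2, 3, 4, 5], [6, 8], [7]].
Insert 1: 1 bumps 2 from row 1; 2 bumps 6 from row 2; 6 bumps 7 from row 3; 7 starts row 4. P = [[1, 3, 4, 5], [2, 8], [6], [7]].

So P = [[1, 3, 4, 5], [2, 8], [6], [7]].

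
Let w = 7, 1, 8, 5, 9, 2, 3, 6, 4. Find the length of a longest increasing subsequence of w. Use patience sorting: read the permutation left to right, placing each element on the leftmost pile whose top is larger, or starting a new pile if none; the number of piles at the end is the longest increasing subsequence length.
4

7: new pile. tops = [7]
1: onto pile 1 (replacing 7). tops = [1]
8: new pile. tops = [1, 8]
5: onto pile 2 (replacing 8). tops = [1, 5]
9: new pile. tops = [1, 5, 9]
2: onto pile 2 (replacing 5). tops = [1, 2, 9]
3: onto pile 3 (replacing 9). tops = [1, 2, 3]
6: new pile. tops = [1, 2, 3, 6]
4: onto pile 4 (replacing 6). tops = [1, 2, 3, 4]

4 piles, so the longest increasing subsequence has length 4.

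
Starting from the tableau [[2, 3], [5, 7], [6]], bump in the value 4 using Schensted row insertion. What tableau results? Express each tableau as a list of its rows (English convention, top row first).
[[2, 3, 4], [5, 7], [6]]

4 is larger than every entry of row 1, so it is appended to row 1. The new tableau is [[2, 3, 4], [5, 7], [6]].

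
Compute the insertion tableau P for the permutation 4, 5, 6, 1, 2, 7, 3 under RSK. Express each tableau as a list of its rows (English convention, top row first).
P = [[1, 2, 3, 7], [4, 5, 6]]

Insert 4: appended to row 1. P = [[4]].
Insert 5: appended to row 1. P = [[4, 5]].
Insert 6: appended to row 1. P = [[4, 5, 6]].
Insert 1: 1 bumps 4 from row 1; 4 starts row 2. P = [[1, 5, 6], [4]].
Insert 2: 2 bumps 5 from row 1; 5 appends to row 2. P = [[1, 2, 6], [4, 5]].
Insert 7: appended to row 1. P = [[1, 2, 6, 7], [4, 5]].
Insert 3: 3 bumps 6 from row 1; 6 appends to row 2. P = [[1, 2, 3, 7], [4, 5, 6]].

So P = [[1, 2, 3, 7], [4, 5, 6]].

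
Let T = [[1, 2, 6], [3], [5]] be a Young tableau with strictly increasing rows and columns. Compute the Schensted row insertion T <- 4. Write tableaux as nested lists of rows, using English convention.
In row 1, 4 replaces 6 (the leftmost entry greater than 4); 6 is bumped to row 2. 6 is appended to row 2. The new tableau is [[1, 2, 4], [3, 6], [5]].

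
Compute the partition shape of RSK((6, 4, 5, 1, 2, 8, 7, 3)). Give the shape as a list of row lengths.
[3, 3, 2]

Row-insert each entry into an empty tableau.

After inserting 6: P = [[6]].
After inserting 4: P = [[4], [6]].
After inserting 5: P = [[4, 5], [6]].
After inserting 1: P = [[1, 5], [4], [6]].
After inserting 2: P = [[1, 2], [4, 5], [6]].
After inserting 8: P = [[1, 2, 8], [4, 5], [6]].
After inserting 7: P = [[1, 2, 7], [4, 5, 8], [6]].
After inserting 3: P = [[1, 2, 3], [4, 5, 7], [6, 8]].

The final insertion tableau P = [[1, 2, 3], [4, 5, 7], [6, 8]] has shape [3, 3, 2].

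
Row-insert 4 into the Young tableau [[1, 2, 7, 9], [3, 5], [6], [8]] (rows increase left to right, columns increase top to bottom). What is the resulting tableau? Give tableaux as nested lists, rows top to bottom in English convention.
In row 1, 4 replaces 7 (the leftmost entry greater than 4); 7 is bumped to row 2. 7 is appended to row 2. The new tableau is [[1, 2, 4, 9], [3, 5, 7], [6], [8]].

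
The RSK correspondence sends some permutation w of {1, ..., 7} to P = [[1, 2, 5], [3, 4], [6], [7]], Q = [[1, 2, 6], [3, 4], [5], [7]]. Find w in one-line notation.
3 7 1 6 4 5 2

Reverse the RSK construction: for i from n down to 1, find the cell of Q containing i, remove the entry at that cell from P, and reverse-bump it up through P; the value ejected from row 1 is w(i).

Step i=7: Q has 7 at row 4, column 1; remove 7 from row 4 of P and reverse-bump: 7 enters row 3 and ejects 6; 6 enters row 2 and ejects 4; 4 enters row 1 and ejects 2. So w(7) = 2. P is now [[1, 4, 5], [3, 6], [7]].
Step i=6: Q has 6 at row 1, column 3; remove that cell from P, ejecting 5. So w(6) = 5. P is now [[1, 4], [3, 6], [7]].
Step i=5: Q has 5 at row 3, column 1; remove 7 from row 3 of P and reverse-bump: 7 enters row 2 and ejects 6; 6 enters row 1 and ejects 4. So w(5) = 4. P is now [[1, 6], [3, 7]].
Step i=4: Q has 4 at row 2, column 2; remove 7 from row 2 of P and reverse-bump: 7 enters row 1 and ejects 6. So w(4) = 6. P is now [[1, 7], [3]].
Step i=3: Q has 3 at row 2, column 1; remove 3 from row 2 of P and reverse-bump: 3 enters row 1 and ejects 1. So w(3) = 1. P is now [[3, 7]].
Step i=2: Q has 2 at row 1, column 2; remove that cell from P, ejecting 7. So w(2) = 7. P is now [[3]].
Step i=1: Q has 1 at row 1, column 1; remove that cell from P, ejecting 3. So w(1) = 3. P is now [].

So w = 3 7 1 6 4 5 2.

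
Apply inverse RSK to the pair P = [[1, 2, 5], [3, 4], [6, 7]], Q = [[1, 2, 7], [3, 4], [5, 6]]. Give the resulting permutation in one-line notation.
Reverse the RSK construction: for i from n down to 1, find the cell of Q containing i, remove the entry at that cell from P, and reverse-bump it up through P; the value ejected from row 1 is w(i).

Step i=7: Q has 7 at row 1, column 3; remove that cell from P, ejecting 5. So w(7) = 5. P is now [[1, 2], [3, 4], [6, 7]].
Step i=6: Q has 6 at row 3, column 2; remove 7 from row 3 of P and reverse-bump: 7 enters row 2 and ejects 4; 4 enters row 1 and ejects 2. So w(6) = 2. P is now [[1, 4], [3, 7], [6]].
Step i=5: Q has 5 at row 3, column 1; remove 6 from row 3 of P and reverse-bump: 6 enters row 2 and ejects 3; 3 enters row 1 and ejects 1. So w(5) = 1. P is now [[3, 4], [6, 7]].
Step i=4: Q has 4 at row 2, column 2; remove 7 from row 2 of P and reverse-bump: 7 enters row 1 and ejects 4. So w(4) = 4. P is now [[3, 7], [6]].
Step i=3: Q has 3 at row 2, column 1; remove 6 from row 2 of P and reverse-bump: 6 enters row 1 and ejects 3. So w(3) = 3. P is now [[6, 7]].
Step i=2: Q has 2 at row 1, column 2; remove that cell from P, ejecting 7. So w(2) = 7. P is now [[6]].
Step i=1: Q has 1 at row 1, column 1; remove that cell from P, ejecting 6. So w(1) = 6. P is now [].

So w = 6 7 3 4 1 2 5.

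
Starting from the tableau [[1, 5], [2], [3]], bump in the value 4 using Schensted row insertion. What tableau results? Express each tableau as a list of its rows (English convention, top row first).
[[1, 4], [2, 5], [3]]

In row 1, 4 replaces 5 (the leftmost entry greater than 4); 5 is bumped to row 2. 5 is appended to row 2. The new tableau is [[1, 4], [2, 5], [3]].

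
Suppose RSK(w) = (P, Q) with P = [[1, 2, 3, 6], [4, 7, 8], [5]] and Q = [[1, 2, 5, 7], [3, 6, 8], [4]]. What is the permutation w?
1 5 4 2 7 3 8 6

Reverse the RSK construction: for i from n down to 1, find the cell of Q containing i, remove the entry at that cell from P, and reverse-bump it up through P; the value ejected from row 1 is w(i).

Step i=8: Q has 8 at row 2, column 3; remove 8 from row 2 of P and reverse-bump: 8 enters row 1 and ejects 6. So w(8) = 6. P is now [[1, 2, 3, 8], [4, 7], [5]].
Step i=7: Q has 7 at row 1, column 4; remove that cell from P, ejecting 8. So w(7) = 8. P is now [[1, 2, 3], [4, 7], [5]].
Step i=6: Q has 6 at row 2, column 2; remove 7 from row 2 of P and reverse-bump: 7 enters row 1 and ejects 3. So w(6) = 3. P is now [[1, 2, 7], [4], [5]].
Step i=5: Q has 5 at row 1, column 3; remove that cell from P, ejecting 7. So w(5) = 7. P is now [[1, 2], [4], [5]].
Step i=4: Q has 4 at row 3, column 1; remove 5 from row 3 of P and reverse-bump: 5 enters row 2 and ejects 4; 4 enters row 1 and ejects 2. So w(4) = 2. P is now [[1, 4], [5]].
Step i=3: Q has 3 at row 2, column 1; remove 5 from row 2 of P and reverse-bump: 5 enters row 1 and ejects 4. So w(3) = 4. P is now [[1, 5]].
Step i=2: Q has 2 at row 1, column 2; remove that cell from P, ejecting 5. So w(2) = 5. P is now [[1]].
Step i=1: Q has 1 at row 1, column 1; remove that cell from P, ejecting 1. So w(1) = 1. P is now [].

So w = 1 5 4 2 7 3 8 6.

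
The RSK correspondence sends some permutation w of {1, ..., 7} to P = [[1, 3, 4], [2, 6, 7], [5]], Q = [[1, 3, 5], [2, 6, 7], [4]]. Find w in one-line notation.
5 2 6 1 7 3 4

Reverse RSK: for i = n, n-1, ..., 1, locate i in Q, remove the corresponding corner cell from P, and reverse-bump its entry up through P; the value ejected from row 1 is w(i).

So w = 5 2 6 1 7 3 4.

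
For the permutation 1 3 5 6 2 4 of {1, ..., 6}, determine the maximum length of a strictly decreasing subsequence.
2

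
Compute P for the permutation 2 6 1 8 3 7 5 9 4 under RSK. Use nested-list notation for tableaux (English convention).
P = [[1, 3, 4, 9], [2, 5, 7], [6], [8]]

Insert 2: appended to row 1. P = [[2]].
Insert 6: appended to row 1. P = [[2, 6]].
Insert 1: 1 bumps 2 from row 1; 2 starts row 2. P = [[1, 6], [2]].
Insert 8: appended to row 1. P = [[1, 6, 8], [2]].
Insert 3: 3 bumps 6 from row 1; 6 appends to row 2. P = [[1, 3, 8], [2, 6]].
Insert 7: 7 bumps 8 from row 1; 8 appends to row 2. P = [[1, 3, 7], [2, 6, 8]].
Insert 5: 5 bumps 7 from row 1; 7 bumps 8 from row 2; 8 starts row 3. P = [[1, 3, 5], [2, 6, 7], [8]].
Insert 9: appended to row 1. P = [[1, 3, 5, 9], [2, 6, 7], [8]].
Insert 4: 4 bumps 5 from row 1; 5 bumps 6 from row 2; 6 bumps 8 from row 3; 8 starts row 4. P = [[1, 3, 4, 9], [2, 5, 7], [6], [8]].

So P = [[1, 3, 4, 9], [2, 5, 7], [6], [8]].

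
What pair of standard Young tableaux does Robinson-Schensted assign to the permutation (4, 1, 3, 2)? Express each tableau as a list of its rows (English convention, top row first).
Insert each entry of the permutation into P by Schensted row insertion, recording in Q the position of each new cell.

Insert 4: appended to row 1. P = [[4]].
Insert 1: 1 bumps 4 from row 1; 4 starts row 2. P = [[1], [4]].
Insert 3: appended to row 1. P = [[1, 3], [4]].
Insert 2: 2 bumps 3 from row 1; 3 bumps 4 from row 2; 4 starts row 3. P = [[1, 2], [3], [4]].

So P = [[1, 2], [3], [4]], Q = [[1, 3], [2], [4]].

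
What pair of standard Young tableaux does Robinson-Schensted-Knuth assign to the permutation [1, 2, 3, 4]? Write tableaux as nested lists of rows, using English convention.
Insert each entry of the permutation into P by Schensted row insertion, recording in Q the position of each new cell.

Insert 1: appended to row 1. P = [[1]].
Insert 2: appended to row 1. P = [[1, 2]].
Insert 3: appended to row 1. P = [[1, 2, 3]].
Insert 4: appended to row 1. P = [[1, 2, 3, 4]].

So P = [[1, 2, 3, 4]], Q = [[1, 2, 3, 4]].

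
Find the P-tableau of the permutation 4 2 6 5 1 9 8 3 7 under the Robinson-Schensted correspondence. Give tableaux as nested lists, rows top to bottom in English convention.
P = [[1, 3, 7], [2, 5, 8], [4, 6, 9]]

Insert 4: appended to row 1. P = [[4]].
Insert 2: 2 bumps 4 from row 1; 4 starts row 2. P = [[2], [4]].
Insert 6: appended to row 1. P = [[2, 6], [4]].
Insert 5: 5 bumps 6 from row 1; 6 appends to row 2. P = [[2, 5], [4, 6]].
Insert 1: 1 bumps 2 from row 1; 2 bumps 4 from row 2; 4 starts row 3. P = [[1, 5], [2, 6], [4]].
Insert 9: appended to row 1. P = [[1, 5, 9], [2, 6], [4]].
Insert 8: 8 bumps 9 from row 1; 9 appends to row 2. P = [[1, 5, 8], [2, 6, 9], [4]].
Insert 3: 3 bumps 5 from row 1; 5 bumps 6 from row 2; 6 appends to row 3. P = [[1, 3, 8], [2, 5, 9], [4, 6]].
Insert 7: 7 bumps 8 from row 1; 8 bumps 9 from row 2; 9 appends to row 3. P = [[1, 3, 7], [2, 5, 8], [4, 6, 9]].

So P = [[1, 3, 7], [2, 5, 8], [4, 6, 9]].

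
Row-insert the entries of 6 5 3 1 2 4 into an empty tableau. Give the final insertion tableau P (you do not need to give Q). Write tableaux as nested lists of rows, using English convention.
Insert 6: appended to row 1. P = [[6]].
Insert 5: 5 bumps 6 from row 1; 6 starts row 2. P = [[5], [6]].
Insert 3: 3 bumps 5 from row 1; 5 bumps 6 from row 2; 6 starts row 3. P = [[3], [5], [6]].
Insert 1: 1 bumps 3 from row 1; 3 bumps 5 from row 2; 5 bumps 6 from row 3; 6 starts row 4. P = [[1], [3], [5], [6]].
Insert 2: appended to row 1. P = [[1, 2], [3], [5], [6]].
Insert 4: appended to row 1. P = [[1, 2, 4], [3], [5], [6]].

So P = [[1, 2, 4], [3], [5], [6]].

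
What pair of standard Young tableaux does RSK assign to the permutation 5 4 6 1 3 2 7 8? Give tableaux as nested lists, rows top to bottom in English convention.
Insert each entry of the permutation into P by Schensted row insertion, recording in Q the position of each new cell.

Insert 5: appended to row 1. P = [[5]].
Insert 4: 4 bumps 5 from row 1; 5 starts row 2. P = [[4], [5]].
Insert 6: appended to row 1. P = [[4, 6], [5]].
Insert 1: 1 bumps 4 from row 1; 4 bumps 5 from row 2; 5 starts row 3. P = [[1, 6], [4], [5]].
Insert 3: 3 bumps 6 from row 1; 6 appends to row 2. P = [[1, 3], [4, 6], [5]].
Insert 2: 2 bumps 3 from row 1; 3 bumps 4 from row 2; 4 bumps 5 from row 3; 5 starts row 4. P = [[1, 2], [3, 6], [4], [5]].
Insert 7: appended to row 1. P = [[1, 2, 7], [3, 6], [4], [5]].
Insert 8: appended to row 1. P = [[1, 2, 7, 8], [3, 6], [4], [5]].

So P = [[1, 2, 7, 8], [3, 6], [4], [5]], Q = [[1, 3, 7, 8], [2, 5], [4], [6]].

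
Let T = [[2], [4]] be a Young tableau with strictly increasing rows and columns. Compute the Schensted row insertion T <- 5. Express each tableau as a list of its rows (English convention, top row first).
[[2, 5], [4]]

5 is larger than every entry of row 1, so it is appended to row 1. The new tableau is [[2, 5], [4]].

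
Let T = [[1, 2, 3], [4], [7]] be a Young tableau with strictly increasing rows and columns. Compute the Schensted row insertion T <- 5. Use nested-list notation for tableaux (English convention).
[[1, 2, 3, 5], [4], [7]]

5 is larger than every entry of row 1, so it is appended to row 1. The new tableau is [[1, 2, 3, 5], [4], [7]].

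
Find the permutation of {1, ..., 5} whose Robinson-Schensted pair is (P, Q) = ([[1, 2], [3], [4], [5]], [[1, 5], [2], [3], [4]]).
5 4 3 1 2

Reverse RSK: for i = n, n-1, ..., 1, locate i in Q, remove the corresponding corner cell from P, and reverse-bump its entry up through P; the value ejected from row 1 is w(i).

So w = 5 4 3 1 2.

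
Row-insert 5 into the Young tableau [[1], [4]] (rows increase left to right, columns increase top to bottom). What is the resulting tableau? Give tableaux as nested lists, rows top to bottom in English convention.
[[1, 5], [4]]

5 is larger than every entry of row 1, so it is appended to row 1. The new tableau is [[1, 5], [4]].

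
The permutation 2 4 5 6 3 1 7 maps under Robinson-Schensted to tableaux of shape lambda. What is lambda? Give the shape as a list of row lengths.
Row-insert each entry into an empty tableau.

After inserting 2: P = [[2]].
After inserting 4: P = [[2, 4]].
After inserting 5: P = [[2, 4, 5]].
After inserting 6: P = [[2, 4, 5, 6]].
After inserting 3: P = [[2, 3, 5, 6], [4]].
After inserting 1: P = [[1, 3, 5, 6], [2], [4]].
After inserting 7: P = [[1, 3, 5, 6, 7], [2], [4]].

The final insertion tableau P = [[1, 3, 5, 6, 7], [2], [4]] has shape [5, 1, 1].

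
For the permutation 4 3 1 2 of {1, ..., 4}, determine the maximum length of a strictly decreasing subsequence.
3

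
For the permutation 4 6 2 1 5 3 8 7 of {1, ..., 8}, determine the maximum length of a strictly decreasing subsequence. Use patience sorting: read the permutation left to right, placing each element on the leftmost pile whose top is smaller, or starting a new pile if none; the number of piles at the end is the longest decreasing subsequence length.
4: new pile. tops = [4]
6: onto pile 1 (replacing 4). tops = [6]
2: new pile. tops = [6, 2]
1: new pile. tops = [6, 2, 1]
5: onto pile 2 (replacing 2). tops = [6, 5, 1]
3: onto pile 3 (replacing 1). tops = [6, 5, 3]
8: onto pile 1 (replacing 6). tops = [8, 5, 3]
7: onto pile 2 (replacing 5). tops = [8, 7, 3]

3 piles, so the longest decreasing subsequence has length 3.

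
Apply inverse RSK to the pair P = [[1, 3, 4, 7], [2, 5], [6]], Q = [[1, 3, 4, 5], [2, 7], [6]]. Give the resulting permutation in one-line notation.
Reverse RSK: for i = n, n-1, ..., 1, locate i in Q, remove the corresponding corner cell from P, and reverse-bump its entry up through P; the value ejected from row 1 is w(i).

So w = 6 2 3 5 7 1 4.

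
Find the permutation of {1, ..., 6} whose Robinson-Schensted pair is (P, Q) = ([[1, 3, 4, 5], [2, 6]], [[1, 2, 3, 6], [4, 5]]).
Reverse the RSK construction: for i from n down to 1, find the cell of Q containing i, remove the entry at that cell from P, and reverse-bump it up through P; the value ejected from row 1 is w(i).

Step i=6: Q has 6 at row 1, column 4; remove that cell from P, ejecting 5. So w(6) = 5. P is now [[1, 3, 4], [2, 6]].
Step i=5: Q has 5 at row 2, column 2; remove 6 from row 2 of P and reverse-bump: 6 enters row 1 and ejects 4. So w(5) = 4. P is now [[1, 3, 6], [2]].
Step i=4: Q has 4 at row 2, column 1; remove 2 from row 2 of P and reverse-bump: 2 enters row 1 and ejects 1. So w(4) = 1. P is now [[2, 3, 6]].
Step i=3: Q has 3 at row 1, column 3; remove that cell from P, ejecting 6. So w(3) = 6. P is now [[2, 3]].
Step i=2: Q has 2 at row 1, column 2; remove that cell from P, ejecting 3. So w(2) = 3. P is now [[2]].
Step i=1: Q has 1 at row 1, column 1; remove that cell from P, ejecting 2. So w(1) = 2. P is now [].

So w = 2 3 6 1 4 5.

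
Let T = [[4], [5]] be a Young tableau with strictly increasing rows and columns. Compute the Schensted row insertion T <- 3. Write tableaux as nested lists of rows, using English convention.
[[3], [4], [5]]

In row 1, 3 replaces 4 (the leftmost entry greater than 3); 4 is bumped to row 2. In row 2, 4 replaces 5 (the leftmost entry greater than 4); 5 is bumped to row 3. 5 starts a new row 3. The new tableau is [[3], [4], [5]].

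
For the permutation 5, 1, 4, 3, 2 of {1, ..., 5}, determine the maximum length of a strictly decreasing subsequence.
4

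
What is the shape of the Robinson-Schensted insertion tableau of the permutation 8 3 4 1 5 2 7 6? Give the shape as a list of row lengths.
[4, 3, 1]

RSK row insertion gives P = [[1, 2, 5, 6], [3, 4, 7], [8]], which has shape [4, 3, 1].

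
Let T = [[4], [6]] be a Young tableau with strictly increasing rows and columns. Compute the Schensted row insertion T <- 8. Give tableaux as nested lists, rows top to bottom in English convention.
8 is larger than every entry of row 1, so it is appended to row 1. The new tableau is [[4, 8], [6]].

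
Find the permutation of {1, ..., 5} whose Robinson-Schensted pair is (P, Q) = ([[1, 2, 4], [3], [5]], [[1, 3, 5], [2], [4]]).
Reverse the RSK construction: for i from n down to 1, find the cell of Q containing i, remove the entry at that cell from P, and reverse-bump it up through P; the value ejected from row 1 is w(i).

Step i=5: Q has 5 at row 1, column 3; remove that cell from P, ejecting 4. So w(5) = 4. P is now [[1, 2], [3], [5]].
Step i=4: Q has 4 at row 3, column 1; remove 5 from row 3 of P and reverse-bump: 5 enters row 2 and ejects 3; 3 enters row 1 and ejects 2. So w(4) = 2. P is now [[1, 3], [5]].
Step i=3: Q has 3 at row 1, column 2; remove that cell from P, ejecting 3. So w(3) = 3. P is now [[1], [5]].
Step i=2: Q has 2 at row 2, column 1; remove 5 from row 2 of P and reverse-bump: 5 enters row 1 and ejects 1. So w(2) = 1. P is now [[5]].
Step i=1: Q has 1 at row 1, column 1; remove that cell from P, ejecting 5. So w(1) = 5. P is now [].

So w = 5 1 3 2 4.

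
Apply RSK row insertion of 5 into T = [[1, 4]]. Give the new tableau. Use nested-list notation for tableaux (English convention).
[[1, 4, 5]]

5 is larger than every entry of row 1, so it is appended to row 1. The new tableau is [[1, 4, 5]].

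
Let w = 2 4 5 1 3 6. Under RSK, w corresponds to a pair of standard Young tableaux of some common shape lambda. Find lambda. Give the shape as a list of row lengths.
[4, 2]

RSK row insertion gives P = [[1, 3, 5, 6], [2, 4]], which has shape [4, 2].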